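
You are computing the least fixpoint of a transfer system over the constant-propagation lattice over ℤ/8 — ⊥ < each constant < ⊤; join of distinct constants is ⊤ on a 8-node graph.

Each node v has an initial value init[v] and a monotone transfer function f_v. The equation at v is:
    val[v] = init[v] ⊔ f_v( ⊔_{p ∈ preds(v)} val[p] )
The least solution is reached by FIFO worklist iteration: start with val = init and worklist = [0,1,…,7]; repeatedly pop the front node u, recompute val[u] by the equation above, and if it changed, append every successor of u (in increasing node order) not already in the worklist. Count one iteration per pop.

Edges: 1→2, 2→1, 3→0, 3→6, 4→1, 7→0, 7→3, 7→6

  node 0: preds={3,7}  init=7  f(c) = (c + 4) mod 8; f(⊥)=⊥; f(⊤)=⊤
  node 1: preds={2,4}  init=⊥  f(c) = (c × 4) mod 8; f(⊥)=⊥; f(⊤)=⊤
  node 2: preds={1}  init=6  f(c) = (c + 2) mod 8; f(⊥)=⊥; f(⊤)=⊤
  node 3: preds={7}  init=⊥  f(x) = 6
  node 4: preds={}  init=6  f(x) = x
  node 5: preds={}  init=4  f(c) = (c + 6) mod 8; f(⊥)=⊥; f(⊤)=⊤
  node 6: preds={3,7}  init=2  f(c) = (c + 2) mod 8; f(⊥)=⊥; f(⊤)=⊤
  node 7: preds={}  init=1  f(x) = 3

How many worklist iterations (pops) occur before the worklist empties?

13

Iteration log — 13 steps:
  step 1. node 0  ⊔preds=1  new=⊤  old=7  +wl: 
  step 2. node 1  ⊔preds=6  new=0  old=⊥  +wl: 
  step 3. node 2  ⊔preds=0  new=⊤  old=6  +wl: 1
  step 4. node 3  ⊔preds=1  new=6  old=⊥  +wl: 0
  step 5. node 4  ⊔preds=⊥  new=6  stable
  step 6. node 5  ⊔preds=⊥  new=4  stable
  step 7. node 6  ⊔preds=⊤  new=⊤  old=2  +wl: 
  step 8. node 7  ⊔preds=⊥  new=⊤  old=1  +wl: 3,6
  step 9. node 1  ⊔preds=⊤  new=⊤  old=0  +wl: 2
  step 10. node 0  ⊔preds=⊤  new=⊤  stable
  step 11. node 3  ⊔preds=⊤  new=6  stable
  step 12. node 6  ⊔preds=⊤  new=⊤  stable
  step 13. node 2  ⊔preds=⊤  new=⊤  stable

Least fixpoint reached:
  node 0: ⊤
  node 1: ⊤
  node 2: ⊤
  node 3: 6
  node 4: 6
  node 5: 4
  node 6: ⊤
  node 7: ⊤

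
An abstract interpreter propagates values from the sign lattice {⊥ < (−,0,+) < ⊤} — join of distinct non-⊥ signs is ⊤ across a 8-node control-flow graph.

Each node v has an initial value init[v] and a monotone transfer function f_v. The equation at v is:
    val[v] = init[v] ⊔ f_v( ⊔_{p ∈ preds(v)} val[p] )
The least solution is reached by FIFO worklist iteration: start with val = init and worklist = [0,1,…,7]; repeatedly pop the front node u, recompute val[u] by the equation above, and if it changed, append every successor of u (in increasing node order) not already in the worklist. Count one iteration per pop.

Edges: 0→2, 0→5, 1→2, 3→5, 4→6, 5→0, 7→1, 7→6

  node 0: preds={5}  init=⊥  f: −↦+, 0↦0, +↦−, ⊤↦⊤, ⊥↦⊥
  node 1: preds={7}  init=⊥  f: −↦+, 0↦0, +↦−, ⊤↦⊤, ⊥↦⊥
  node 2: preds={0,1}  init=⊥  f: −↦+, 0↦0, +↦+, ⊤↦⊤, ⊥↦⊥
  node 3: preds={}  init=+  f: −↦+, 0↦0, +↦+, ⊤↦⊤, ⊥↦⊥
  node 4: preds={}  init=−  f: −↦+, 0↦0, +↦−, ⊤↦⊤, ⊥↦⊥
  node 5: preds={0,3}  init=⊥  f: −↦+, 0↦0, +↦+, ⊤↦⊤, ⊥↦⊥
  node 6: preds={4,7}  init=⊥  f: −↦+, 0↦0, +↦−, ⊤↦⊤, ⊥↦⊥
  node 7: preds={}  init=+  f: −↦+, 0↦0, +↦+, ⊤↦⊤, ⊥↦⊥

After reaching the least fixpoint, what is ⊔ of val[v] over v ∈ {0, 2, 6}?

Trace (14 dequeues):
  [1] u=0 | in ⊥ | out ⊥ | ==
  [2] u=1 | in + | out − | prev ⊥ | push {}
  [3] u=2 | in − | out + | prev ⊥ | push {}
  [4] u=3 | in ⊥ | out + | ==
  [5] u=4 | in ⊥ | out − | ==
  [6] u=5 | in + | out + | prev ⊥ | push {0}
  [7] u=6 | in ⊤ | out ⊤ | prev ⊥ | push {}
  [8] u=7 | in ⊥ | out + | ==
  [9] u=0 | in + | out − | prev ⊥ | push {2,5}
  [10] u=2 | in − | out + | ==
  [11] u=5 | in ⊤ | out ⊤ | prev + | push {0}
  [12] u=0 | in ⊤ | out ⊤ | prev − | push {2,5}
  [13] u=2 | in ⊤ | out ⊤ | prev + | push {}
  [14] u=5 | in ⊤ | out ⊤ | ==

Converged values:
  [0] ⊤
  [1] −
  [2] ⊤
  [3] +
  [4] −
  [5] ⊤
  [6] ⊤
  [7] +

⊤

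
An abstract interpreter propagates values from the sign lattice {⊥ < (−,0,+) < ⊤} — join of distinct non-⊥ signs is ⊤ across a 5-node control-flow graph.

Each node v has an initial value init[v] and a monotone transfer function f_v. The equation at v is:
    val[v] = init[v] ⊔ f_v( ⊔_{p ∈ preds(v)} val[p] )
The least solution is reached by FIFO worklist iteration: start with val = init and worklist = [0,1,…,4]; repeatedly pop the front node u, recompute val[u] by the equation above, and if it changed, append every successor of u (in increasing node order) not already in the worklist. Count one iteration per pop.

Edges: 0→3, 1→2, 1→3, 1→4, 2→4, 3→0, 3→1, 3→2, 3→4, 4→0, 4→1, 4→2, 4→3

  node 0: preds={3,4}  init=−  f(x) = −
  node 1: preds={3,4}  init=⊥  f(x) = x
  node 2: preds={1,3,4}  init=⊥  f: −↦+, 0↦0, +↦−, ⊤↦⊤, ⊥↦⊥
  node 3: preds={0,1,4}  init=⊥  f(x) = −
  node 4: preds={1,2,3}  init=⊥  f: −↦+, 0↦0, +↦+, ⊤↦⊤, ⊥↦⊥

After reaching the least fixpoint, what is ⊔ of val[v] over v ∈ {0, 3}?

Trace (14 dequeues):
  [1] u=0 | in ⊥ | out − | ==
  [2] u=1 | in ⊥ | out ⊥ | ==
  [3] u=2 | in ⊥ | out ⊥ | ==
  [4] u=3 | in − | out − | prev ⊥ | push {0,1,2}
  [5] u=4 | in − | out + | prev ⊥ | push {3}
  [6] u=0 | in ⊤ | out − | ==
  [7] u=1 | in ⊤ | out ⊤ | prev ⊥ | push {4}
  [8] u=2 | in ⊤ | out ⊤ | prev ⊥ | push {}
  [9] u=3 | in ⊤ | out − | ==
  [10] u=4 | in ⊤ | out ⊤ | prev + | push {0,1,2,3}
  [11] u=0 | in ⊤ | out − | ==
  [12] u=1 | in ⊤ | out ⊤ | ==
  [13] u=2 | in ⊤ | out ⊤ | ==
  [14] u=3 | in ⊤ | out − | ==

Converged values:
  [0] −
  [1] ⊤
  [2] ⊤
  [3] −
  [4] ⊤

−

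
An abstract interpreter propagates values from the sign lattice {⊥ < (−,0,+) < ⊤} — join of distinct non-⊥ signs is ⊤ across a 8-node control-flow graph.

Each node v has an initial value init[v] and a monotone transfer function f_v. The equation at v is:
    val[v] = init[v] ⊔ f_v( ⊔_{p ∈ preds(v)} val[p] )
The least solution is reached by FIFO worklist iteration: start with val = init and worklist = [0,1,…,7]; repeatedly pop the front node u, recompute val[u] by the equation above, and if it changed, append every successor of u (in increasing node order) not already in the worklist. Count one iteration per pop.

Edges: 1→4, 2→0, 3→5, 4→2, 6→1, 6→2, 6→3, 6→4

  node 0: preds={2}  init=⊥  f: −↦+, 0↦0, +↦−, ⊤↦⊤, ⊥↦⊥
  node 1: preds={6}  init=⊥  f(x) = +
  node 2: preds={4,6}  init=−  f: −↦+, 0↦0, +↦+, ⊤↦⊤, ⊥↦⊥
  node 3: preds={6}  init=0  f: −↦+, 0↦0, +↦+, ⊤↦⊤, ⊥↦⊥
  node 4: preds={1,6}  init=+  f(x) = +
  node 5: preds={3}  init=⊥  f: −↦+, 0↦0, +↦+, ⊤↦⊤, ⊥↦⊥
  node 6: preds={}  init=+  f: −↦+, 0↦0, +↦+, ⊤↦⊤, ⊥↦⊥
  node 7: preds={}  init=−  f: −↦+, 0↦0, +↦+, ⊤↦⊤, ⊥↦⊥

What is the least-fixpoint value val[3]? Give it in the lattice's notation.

⊤

Worklist (9 pops):
  #1 pop 0: in=− → + (was ⊥); enqueue []
  #2 pop 1: in=+ → + (was ⊥); enqueue []
  #3 pop 2: in=+ → ⊤ (was −); enqueue [0]
  #4 pop 3: in=+ → ⊤ (was 0); enqueue []
  #5 pop 4: in=+ → + (no change)
  #6 pop 5: in=⊤ → ⊤ (was ⊥); enqueue []
  #7 pop 6: in=⊥ → + (no change)
  #8 pop 7: in=⊥ → − (no change)
  #9 pop 0: in=⊤ → ⊤ (was +); enqueue []

Fixpoint:
  val[0] = ⊤
  val[1] = +
  val[2] = ⊤
  val[3] = ⊤
  val[4] = +
  val[5] = ⊤
  val[6] = +
  val[7] = −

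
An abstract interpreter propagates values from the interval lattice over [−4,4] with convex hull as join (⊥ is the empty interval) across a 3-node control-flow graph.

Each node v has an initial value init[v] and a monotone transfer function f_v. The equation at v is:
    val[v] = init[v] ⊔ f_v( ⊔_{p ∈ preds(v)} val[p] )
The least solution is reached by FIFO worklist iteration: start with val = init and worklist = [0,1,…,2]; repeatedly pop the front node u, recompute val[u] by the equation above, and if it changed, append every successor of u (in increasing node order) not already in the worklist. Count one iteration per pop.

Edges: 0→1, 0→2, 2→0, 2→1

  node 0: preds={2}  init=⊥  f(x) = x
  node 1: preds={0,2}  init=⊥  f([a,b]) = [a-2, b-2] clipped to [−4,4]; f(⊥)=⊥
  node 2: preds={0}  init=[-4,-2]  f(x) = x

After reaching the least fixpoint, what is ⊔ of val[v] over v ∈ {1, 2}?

[-4,-2]

Trace (3 dequeues):
  [1] u=0 | in [-4,-2] | out [-4,-2] | prev ⊥ | push {}
  [2] u=1 | in [-4,-2] | out [-4,-4] | prev ⊥ | push {}
  [3] u=2 | in [-4,-2] | out [-4,-2] | ==

Converged values:
  [0] [-4,-2]
  [1] [-4,-4]
  [2] [-4,-2]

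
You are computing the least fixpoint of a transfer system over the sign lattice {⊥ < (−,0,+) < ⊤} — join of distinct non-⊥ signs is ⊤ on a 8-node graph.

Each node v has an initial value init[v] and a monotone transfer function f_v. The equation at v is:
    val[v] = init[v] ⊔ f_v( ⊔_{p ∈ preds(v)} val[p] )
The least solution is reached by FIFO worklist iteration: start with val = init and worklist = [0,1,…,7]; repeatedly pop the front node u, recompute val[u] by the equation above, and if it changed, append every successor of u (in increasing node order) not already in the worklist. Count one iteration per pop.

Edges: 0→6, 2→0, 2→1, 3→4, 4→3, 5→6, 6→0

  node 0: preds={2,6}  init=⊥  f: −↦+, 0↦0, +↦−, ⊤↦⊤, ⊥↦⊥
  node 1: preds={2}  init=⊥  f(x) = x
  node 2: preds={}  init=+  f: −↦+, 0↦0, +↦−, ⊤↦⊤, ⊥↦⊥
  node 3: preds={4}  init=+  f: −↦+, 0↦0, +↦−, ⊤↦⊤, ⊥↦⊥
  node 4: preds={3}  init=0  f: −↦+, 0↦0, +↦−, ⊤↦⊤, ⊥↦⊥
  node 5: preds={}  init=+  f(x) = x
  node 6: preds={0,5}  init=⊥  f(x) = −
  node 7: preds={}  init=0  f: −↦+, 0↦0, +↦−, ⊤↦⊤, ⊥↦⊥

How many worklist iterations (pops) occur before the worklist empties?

11

Trace (11 dequeues):
  [1] u=0 | in + | out − | prev ⊥ | push {}
  [2] u=1 | in + | out + | prev ⊥ | push {}
  [3] u=2 | in ⊥ | out + | ==
  [4] u=3 | in 0 | out ⊤ | prev + | push {}
  [5] u=4 | in ⊤ | out ⊤ | prev 0 | push {3}
  [6] u=5 | in ⊥ | out + | ==
  [7] u=6 | in ⊤ | out − | prev ⊥ | push {0}
  [8] u=7 | in ⊥ | out 0 | ==
  [9] u=3 | in ⊤ | out ⊤ | ==
  [10] u=0 | in ⊤ | out ⊤ | prev − | push {6}
  [11] u=6 | in ⊤ | out − | ==

Converged values:
  [0] ⊤
  [1] +
  [2] +
  [3] ⊤
  [4] ⊤
  [5] +
  [6] −
  [7] 0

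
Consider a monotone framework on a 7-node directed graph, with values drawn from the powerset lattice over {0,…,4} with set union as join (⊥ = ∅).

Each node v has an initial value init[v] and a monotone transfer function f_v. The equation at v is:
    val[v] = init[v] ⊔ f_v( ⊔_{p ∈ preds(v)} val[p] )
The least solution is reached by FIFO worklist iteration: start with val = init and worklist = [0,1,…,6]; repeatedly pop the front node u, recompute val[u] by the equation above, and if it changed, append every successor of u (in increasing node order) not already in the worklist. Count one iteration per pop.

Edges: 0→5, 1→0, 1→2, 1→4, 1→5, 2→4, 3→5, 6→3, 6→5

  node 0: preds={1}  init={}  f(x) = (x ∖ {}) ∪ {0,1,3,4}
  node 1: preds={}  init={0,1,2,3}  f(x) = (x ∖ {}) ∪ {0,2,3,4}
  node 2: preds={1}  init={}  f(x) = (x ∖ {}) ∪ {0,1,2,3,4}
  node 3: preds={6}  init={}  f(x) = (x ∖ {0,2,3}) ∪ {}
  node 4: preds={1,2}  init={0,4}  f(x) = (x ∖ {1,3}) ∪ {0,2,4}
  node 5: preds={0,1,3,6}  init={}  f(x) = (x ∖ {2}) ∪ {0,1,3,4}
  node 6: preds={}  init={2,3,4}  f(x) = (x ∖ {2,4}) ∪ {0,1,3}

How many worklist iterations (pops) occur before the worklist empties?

Iteration log — 10 steps:
  step 1. node 0  ⊔preds={0,1,2,3}  new={0,1,2,3,4}  old={}  +wl: 
  step 2. node 1  ⊔preds={}  new={0,1,2,3,4}  old={0,1,2,3}  +wl: 0
  step 3. node 2  ⊔preds={0,1,2,3,4}  new={0,1,2,3,4}  old={}  +wl: 
  step 4. node 3  ⊔preds={2,3,4}  new={4}  old={}  +wl: 
  step 5. node 4  ⊔preds={0,1,2,3,4}  new={0,2,4}  old={0,4}  +wl: 
  step 6. node 5  ⊔preds={0,1,2,3,4}  new={0,1,3,4}  old={}  +wl: 
  step 7. node 6  ⊔preds={}  new={0,1,2,3,4}  old={2,3,4}  +wl: 3,5
  step 8. node 0  ⊔preds={0,1,2,3,4}  new={0,1,2,3,4}  stable
  step 9. node 3  ⊔preds={0,1,2,3,4}  new={1,4}  old={4}  +wl: 
  step 10. node 5  ⊔preds={0,1,2,3,4}  new={0,1,3,4}  stable

Least fixpoint reached:
  node 0: {0,1,2,3,4}
  node 1: {0,1,2,3,4}
  node 2: {0,1,2,3,4}
  node 3: {1,4}
  node 4: {0,2,4}
  node 5: {0,1,3,4}
  node 6: {0,1,2,3,4}

10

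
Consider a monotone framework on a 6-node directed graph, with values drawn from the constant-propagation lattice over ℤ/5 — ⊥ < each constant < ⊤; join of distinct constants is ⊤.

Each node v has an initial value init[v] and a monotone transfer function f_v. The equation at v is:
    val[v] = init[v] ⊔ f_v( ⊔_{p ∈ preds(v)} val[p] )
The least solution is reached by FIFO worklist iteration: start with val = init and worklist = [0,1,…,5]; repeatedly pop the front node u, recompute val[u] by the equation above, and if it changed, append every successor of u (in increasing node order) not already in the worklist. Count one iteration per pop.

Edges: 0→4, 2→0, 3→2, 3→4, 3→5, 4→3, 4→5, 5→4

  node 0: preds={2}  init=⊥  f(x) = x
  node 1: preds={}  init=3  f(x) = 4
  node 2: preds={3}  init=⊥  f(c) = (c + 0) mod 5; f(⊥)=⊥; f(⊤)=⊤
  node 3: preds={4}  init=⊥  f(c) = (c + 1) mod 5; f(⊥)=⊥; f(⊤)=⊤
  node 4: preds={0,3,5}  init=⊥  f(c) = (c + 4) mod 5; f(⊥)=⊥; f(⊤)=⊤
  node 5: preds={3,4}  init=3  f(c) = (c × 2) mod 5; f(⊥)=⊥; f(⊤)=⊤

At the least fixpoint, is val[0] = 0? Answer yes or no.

no

Trace (17 dequeues):
  [1] u=0 | in ⊥ | out ⊥ | ==
  [2] u=1 | in ⊥ | out ⊤ | prev 3 | push {}
  [3] u=2 | in ⊥ | out ⊥ | ==
  [4] u=3 | in ⊥ | out ⊥ | ==
  [5] u=4 | in 3 | out 2 | prev ⊥ | push {3}
  [6] u=5 | in 2 | out ⊤ | prev 3 | push {4}
  [7] u=3 | in 2 | out 3 | prev ⊥ | push {2,5}
  [8] u=4 | in ⊤ | out ⊤ | prev 2 | push {3}
  [9] u=2 | in 3 | out 3 | prev ⊥ | push {0}
  [10] u=5 | in ⊤ | out ⊤ | ==
  [11] u=3 | in ⊤ | out ⊤ | prev 3 | push {2,4,5}
  [12] u=0 | in 3 | out 3 | prev ⊥ | push {}
  [13] u=2 | in ⊤ | out ⊤ | prev 3 | push {0}
  [14] u=4 | in ⊤ | out ⊤ | ==
  [15] u=5 | in ⊤ | out ⊤ | ==
  [16] u=0 | in ⊤ | out ⊤ | prev 3 | push {4}
  [17] u=4 | in ⊤ | out ⊤ | ==

Converged values:
  [0] ⊤
  [1] ⊤
  [2] ⊤
  [3] ⊤
  [4] ⊤
  [5] ⊤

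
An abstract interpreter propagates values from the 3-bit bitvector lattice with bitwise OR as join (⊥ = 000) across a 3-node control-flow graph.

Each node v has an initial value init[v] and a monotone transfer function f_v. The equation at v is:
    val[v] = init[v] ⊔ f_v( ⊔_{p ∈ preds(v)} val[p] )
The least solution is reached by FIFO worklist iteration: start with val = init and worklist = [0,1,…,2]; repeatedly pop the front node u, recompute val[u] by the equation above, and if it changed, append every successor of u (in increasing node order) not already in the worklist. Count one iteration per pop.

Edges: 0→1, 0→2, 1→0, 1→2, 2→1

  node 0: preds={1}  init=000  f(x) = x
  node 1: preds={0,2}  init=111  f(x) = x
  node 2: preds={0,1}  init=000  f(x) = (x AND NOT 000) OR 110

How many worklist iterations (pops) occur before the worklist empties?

4

Worklist (4 pops):
  #1 pop 0: in=111 → 111 (was 000); enqueue []
  #2 pop 1: in=111 → 111 (no change)
  #3 pop 2: in=111 → 111 (was 000); enqueue [1]
  #4 pop 1: in=111 → 111 (no change)

Fixpoint:
  val[0] = 111
  val[1] = 111
  val[2] = 111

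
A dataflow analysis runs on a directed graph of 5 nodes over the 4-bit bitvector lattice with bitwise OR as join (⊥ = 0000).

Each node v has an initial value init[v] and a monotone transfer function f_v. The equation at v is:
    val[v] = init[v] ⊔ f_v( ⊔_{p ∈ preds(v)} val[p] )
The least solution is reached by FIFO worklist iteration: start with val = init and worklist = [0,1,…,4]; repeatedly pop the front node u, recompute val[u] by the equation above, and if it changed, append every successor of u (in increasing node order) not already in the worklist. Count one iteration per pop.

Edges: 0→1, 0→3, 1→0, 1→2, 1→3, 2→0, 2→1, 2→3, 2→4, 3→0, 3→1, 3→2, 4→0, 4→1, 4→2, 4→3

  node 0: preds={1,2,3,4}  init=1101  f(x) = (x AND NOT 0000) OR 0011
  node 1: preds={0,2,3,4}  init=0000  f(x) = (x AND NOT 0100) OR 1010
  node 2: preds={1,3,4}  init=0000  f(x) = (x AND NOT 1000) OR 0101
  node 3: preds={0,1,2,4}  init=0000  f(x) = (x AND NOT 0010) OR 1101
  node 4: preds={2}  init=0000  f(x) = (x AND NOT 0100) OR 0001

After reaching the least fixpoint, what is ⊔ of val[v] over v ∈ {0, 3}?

1111

Trace (9 dequeues):
  [1] u=0 | in 0000 | out 1111 | prev 1101 | push {}
  [2] u=1 | in 1111 | out 1011 | prev 0000 | push {0}
  [3] u=2 | in 1011 | out 0111 | prev 0000 | push {1}
  [4] u=3 | in 1111 | out 1101 | prev 0000 | push {2}
  [5] u=4 | in 0111 | out 0011 | prev 0000 | push {3}
  [6] u=0 | in 1111 | out 1111 | ==
  [7] u=1 | in 1111 | out 1011 | ==
  [8] u=2 | in 1111 | out 0111 | ==
  [9] u=3 | in 1111 | out 1101 | ==

Converged values:
  [0] 1111
  [1] 1011
  [2] 0111
  [3] 1101
  [4] 0011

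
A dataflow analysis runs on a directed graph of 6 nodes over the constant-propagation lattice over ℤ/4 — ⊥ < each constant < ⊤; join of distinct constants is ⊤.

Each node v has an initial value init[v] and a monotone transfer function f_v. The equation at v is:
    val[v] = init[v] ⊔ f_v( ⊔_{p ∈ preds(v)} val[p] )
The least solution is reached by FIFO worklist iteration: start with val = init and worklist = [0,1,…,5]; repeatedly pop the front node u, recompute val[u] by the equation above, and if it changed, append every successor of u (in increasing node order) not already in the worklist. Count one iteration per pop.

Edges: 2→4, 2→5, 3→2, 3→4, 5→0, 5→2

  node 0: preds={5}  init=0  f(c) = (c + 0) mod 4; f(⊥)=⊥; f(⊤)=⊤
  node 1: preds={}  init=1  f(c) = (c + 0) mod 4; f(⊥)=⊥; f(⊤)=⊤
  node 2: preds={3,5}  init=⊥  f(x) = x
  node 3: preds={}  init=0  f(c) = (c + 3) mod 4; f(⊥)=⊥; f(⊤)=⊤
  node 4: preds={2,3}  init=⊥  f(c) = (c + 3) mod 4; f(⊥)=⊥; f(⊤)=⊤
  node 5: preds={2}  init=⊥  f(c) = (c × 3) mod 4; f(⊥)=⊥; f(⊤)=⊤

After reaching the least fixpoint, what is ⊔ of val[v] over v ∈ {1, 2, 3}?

⊤

Iteration log — 8 steps:
  step 1. node 0  ⊔preds=⊥  new=0  stable
  step 2. node 1  ⊔preds=⊥  new=1  stable
  step 3. node 2  ⊔preds=0  new=0  old=⊥  +wl: 
  step 4. node 3  ⊔preds=⊥  new=0  stable
  step 5. node 4  ⊔preds=0  new=3  old=⊥  +wl: 
  step 6. node 5  ⊔preds=0  new=0  old=⊥  +wl: 0,2
  step 7. node 0  ⊔preds=0  new=0  stable
  step 8. node 2  ⊔preds=0  new=0  stable

Least fixpoint reached:
  node 0: 0
  node 1: 1
  node 2: 0
  node 3: 0
  node 4: 3
  node 5: 0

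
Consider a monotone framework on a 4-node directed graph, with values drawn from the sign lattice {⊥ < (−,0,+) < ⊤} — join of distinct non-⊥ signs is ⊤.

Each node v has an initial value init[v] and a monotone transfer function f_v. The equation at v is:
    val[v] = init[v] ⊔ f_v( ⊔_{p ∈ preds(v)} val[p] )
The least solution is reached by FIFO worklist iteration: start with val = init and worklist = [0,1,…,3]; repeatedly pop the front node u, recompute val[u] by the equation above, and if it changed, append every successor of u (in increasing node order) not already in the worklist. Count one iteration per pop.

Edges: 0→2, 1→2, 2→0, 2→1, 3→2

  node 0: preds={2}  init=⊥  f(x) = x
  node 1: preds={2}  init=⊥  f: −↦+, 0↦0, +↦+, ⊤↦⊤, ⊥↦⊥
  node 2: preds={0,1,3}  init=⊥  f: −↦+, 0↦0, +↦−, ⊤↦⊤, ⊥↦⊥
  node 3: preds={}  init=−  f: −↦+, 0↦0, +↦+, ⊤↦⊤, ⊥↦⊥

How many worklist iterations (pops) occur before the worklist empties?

Trace (10 dequeues):
  [1] u=0 | in ⊥ | out ⊥ | ==
  [2] u=1 | in ⊥ | out ⊥ | ==
  [3] u=2 | in − | out + | prev ⊥ | push {0,1}
  [4] u=3 | in ⊥ | out − | ==
  [5] u=0 | in + | out + | prev ⊥ | push {2}
  [6] u=1 | in + | out + | prev ⊥ | push {}
  [7] u=2 | in ⊤ | out ⊤ | prev + | push {0,1}
  [8] u=0 | in ⊤ | out ⊤ | prev + | push {2}
  [9] u=1 | in ⊤ | out ⊤ | prev + | push {}
  [10] u=2 | in ⊤ | out ⊤ | ==

Converged values:
  [0] ⊤
  [1] ⊤
  [2] ⊤
  [3] −

10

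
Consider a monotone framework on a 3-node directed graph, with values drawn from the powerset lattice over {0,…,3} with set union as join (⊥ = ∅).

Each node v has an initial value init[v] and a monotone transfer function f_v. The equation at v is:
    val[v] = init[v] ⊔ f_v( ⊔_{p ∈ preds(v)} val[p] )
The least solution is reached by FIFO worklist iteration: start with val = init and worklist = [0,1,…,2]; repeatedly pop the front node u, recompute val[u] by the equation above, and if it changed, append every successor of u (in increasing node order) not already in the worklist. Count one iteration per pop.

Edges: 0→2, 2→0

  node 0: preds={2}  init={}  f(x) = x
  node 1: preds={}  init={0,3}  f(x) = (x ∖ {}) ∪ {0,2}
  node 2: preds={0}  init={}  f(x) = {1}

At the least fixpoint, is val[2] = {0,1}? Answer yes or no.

Worklist (5 pops):
  #1 pop 0: in={} → {} (no change)
  #2 pop 1: in={} → {0,2,3} (was {0,3}); enqueue []
  #3 pop 2: in={} → {1} (was {}); enqueue [0]
  #4 pop 0: in={1} → {1} (was {}); enqueue [2]
  #5 pop 2: in={1} → {1} (no change)

Fixpoint:
  val[0] = {1}
  val[1] = {0,2,3}
  val[2] = {1}

no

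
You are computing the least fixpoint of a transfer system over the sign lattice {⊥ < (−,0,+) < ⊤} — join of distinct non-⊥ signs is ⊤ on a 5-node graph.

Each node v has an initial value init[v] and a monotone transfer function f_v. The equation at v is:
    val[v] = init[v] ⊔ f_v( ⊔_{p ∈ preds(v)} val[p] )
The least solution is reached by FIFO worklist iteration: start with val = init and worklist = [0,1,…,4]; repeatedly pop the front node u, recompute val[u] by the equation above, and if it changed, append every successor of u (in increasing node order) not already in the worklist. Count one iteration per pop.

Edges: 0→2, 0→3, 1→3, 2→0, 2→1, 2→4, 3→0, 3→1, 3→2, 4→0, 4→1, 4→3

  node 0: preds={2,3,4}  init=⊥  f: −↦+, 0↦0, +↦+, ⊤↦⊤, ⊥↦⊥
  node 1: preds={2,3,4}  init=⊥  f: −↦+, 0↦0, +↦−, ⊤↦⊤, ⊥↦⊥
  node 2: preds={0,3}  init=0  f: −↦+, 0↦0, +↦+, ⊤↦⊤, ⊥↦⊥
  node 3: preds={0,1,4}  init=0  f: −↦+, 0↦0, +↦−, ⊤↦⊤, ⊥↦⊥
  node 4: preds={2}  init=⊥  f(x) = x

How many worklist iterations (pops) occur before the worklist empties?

Trace (8 dequeues):
  [1] u=0 | in 0 | out 0 | prev ⊥ | push {}
  [2] u=1 | in 0 | out 0 | prev ⊥ | push {}
  [3] u=2 | in 0 | out 0 | ==
  [4] u=3 | in 0 | out 0 | ==
  [5] u=4 | in 0 | out 0 | prev ⊥ | push {0,1,3}
  [6] u=0 | in 0 | out 0 | ==
  [7] u=1 | in 0 | out 0 | ==
  [8] u=3 | in 0 | out 0 | ==

Converged values:
  [0] 0
  [1] 0
  [2] 0
  [3] 0
  [4] 0

8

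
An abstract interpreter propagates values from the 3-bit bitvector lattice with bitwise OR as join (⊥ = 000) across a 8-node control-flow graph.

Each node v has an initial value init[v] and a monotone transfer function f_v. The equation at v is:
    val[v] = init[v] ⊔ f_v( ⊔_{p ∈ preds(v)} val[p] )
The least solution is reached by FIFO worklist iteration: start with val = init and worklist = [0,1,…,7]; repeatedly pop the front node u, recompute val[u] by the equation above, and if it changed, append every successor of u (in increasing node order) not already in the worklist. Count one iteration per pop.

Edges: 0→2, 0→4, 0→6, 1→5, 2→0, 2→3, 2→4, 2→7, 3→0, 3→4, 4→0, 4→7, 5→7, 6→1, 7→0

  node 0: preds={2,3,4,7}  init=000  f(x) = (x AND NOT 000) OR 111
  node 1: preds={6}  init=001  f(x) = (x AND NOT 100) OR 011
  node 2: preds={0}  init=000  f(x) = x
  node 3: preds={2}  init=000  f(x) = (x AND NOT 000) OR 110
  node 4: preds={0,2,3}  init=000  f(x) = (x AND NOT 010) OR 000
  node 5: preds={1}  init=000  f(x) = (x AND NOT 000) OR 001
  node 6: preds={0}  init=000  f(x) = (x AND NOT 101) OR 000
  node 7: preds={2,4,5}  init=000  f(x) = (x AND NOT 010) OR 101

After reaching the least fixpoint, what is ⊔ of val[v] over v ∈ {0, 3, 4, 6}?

111

Iteration log — 10 steps:
  step 1. node 0  ⊔preds=000  new=111  old=000  +wl: 
  step 2. node 1  ⊔preds=000  new=011  old=001  +wl: 
  step 3. node 2  ⊔preds=111  new=111  old=000  +wl: 0
  step 4. node 3  ⊔preds=111  new=111  old=000  +wl: 
  step 5. node 4  ⊔preds=111  new=101  old=000  +wl: 
  step 6. node 5  ⊔preds=011  new=011  old=000  +wl: 
  step 7. node 6  ⊔preds=111  new=010  old=000  +wl: 1
  step 8. node 7  ⊔preds=111  new=101  old=000  +wl: 
  step 9. node 0  ⊔preds=111  new=111  stable
  step 10. node 1  ⊔preds=010  new=011  stable

Least fixpoint reached:
  node 0: 111
  node 1: 011
  node 2: 111
  node 3: 111
  node 4: 101
  node 5: 011
  node 6: 010
  node 7: 101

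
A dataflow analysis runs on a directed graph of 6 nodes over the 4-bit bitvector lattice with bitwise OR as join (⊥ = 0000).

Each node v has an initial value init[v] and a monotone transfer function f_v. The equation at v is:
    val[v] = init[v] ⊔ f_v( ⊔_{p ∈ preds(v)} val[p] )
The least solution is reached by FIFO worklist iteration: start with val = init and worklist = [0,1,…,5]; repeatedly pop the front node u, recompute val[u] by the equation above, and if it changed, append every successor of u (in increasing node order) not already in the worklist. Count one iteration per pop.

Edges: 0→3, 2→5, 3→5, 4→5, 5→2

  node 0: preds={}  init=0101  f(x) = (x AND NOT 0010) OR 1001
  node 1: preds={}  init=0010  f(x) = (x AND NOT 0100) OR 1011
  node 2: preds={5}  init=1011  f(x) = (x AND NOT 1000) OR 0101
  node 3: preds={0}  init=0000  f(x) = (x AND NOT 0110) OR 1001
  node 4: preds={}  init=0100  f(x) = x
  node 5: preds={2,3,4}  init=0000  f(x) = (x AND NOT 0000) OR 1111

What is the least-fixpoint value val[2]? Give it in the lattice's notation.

1111

Trace (7 dequeues):
  [1] u=0 | in 0000 | out 1101 | prev 0101 | push {}
  [2] u=1 | in 0000 | out 1011 | prev 0010 | push {}
  [3] u=2 | in 0000 | out 1111 | prev 1011 | push {}
  [4] u=3 | in 1101 | out 1001 | prev 0000 | push {}
  [5] u=4 | in 0000 | out 0100 | ==
  [6] u=5 | in 1111 | out 1111 | prev 0000 | push {2}
  [7] u=2 | in 1111 | out 1111 | ==

Converged values:
  [0] 1101
  [1] 1011
  [2] 1111
  [3] 1001
  [4] 0100
  [5] 1111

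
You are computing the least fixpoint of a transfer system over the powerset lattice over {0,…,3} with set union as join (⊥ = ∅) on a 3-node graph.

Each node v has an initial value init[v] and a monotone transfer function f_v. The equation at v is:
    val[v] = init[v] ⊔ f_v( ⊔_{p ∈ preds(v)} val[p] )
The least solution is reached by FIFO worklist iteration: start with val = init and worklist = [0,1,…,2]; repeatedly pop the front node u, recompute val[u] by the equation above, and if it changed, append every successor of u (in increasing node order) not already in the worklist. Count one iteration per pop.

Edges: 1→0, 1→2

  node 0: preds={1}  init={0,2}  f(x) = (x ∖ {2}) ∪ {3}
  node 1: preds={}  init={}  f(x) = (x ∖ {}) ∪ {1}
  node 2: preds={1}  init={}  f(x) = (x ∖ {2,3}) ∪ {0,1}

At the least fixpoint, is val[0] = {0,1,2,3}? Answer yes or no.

Trace (4 dequeues):
  [1] u=0 | in {} | out {0,2,3} | prev {0,2} | push {}
  [2] u=1 | in {} | out {1} | prev {} | push {0}
  [3] u=2 | in {1} | out {0,1} | prev {} | push {}
  [4] u=0 | in {1} | out {0,1,2,3} | prev {0,2,3} | push {}

Converged values:
  [0] {0,1,2,3}
  [1] {1}
  [2] {0,1}

yes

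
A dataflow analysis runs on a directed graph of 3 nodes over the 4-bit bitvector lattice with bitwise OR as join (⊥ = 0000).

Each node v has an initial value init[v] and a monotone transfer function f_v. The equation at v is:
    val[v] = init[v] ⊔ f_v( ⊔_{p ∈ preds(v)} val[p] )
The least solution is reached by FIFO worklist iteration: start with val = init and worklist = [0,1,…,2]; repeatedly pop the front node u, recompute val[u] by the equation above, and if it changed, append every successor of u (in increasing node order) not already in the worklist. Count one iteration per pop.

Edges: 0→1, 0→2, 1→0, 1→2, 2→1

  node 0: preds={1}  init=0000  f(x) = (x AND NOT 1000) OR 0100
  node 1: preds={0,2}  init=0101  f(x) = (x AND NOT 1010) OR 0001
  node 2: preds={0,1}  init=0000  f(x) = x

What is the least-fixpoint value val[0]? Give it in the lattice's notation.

0101

Trace (4 dequeues):
  [1] u=0 | in 0101 | out 0101 | prev 0000 | push {}
  [2] u=1 | in 0101 | out 0101 | ==
  [3] u=2 | in 0101 | out 0101 | prev 0000 | push {1}
  [4] u=1 | in 0101 | out 0101 | ==

Converged values:
  [0] 0101
  [1] 0101
  [2] 0101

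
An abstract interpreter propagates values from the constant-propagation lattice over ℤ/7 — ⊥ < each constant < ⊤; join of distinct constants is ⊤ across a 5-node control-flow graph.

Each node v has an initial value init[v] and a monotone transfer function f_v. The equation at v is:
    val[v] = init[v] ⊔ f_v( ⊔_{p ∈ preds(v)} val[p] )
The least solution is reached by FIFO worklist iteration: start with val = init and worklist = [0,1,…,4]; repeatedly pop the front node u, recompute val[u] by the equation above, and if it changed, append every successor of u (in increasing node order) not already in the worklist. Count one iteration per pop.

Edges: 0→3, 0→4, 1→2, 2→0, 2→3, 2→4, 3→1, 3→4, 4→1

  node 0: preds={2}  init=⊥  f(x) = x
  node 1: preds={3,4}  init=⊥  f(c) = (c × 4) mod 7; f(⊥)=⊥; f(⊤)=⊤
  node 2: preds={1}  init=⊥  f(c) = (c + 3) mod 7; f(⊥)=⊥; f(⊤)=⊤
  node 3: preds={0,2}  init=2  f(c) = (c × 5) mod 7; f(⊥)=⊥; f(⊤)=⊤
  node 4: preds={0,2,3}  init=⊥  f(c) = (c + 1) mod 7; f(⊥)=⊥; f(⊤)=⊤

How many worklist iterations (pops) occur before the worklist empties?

Iteration log — 13 steps:
  step 1. node 0  ⊔preds=⊥  new=⊥  stable
  step 2. node 1  ⊔preds=2  new=1  old=⊥  +wl: 
  step 3. node 2  ⊔preds=1  new=4  old=⊥  +wl: 0
  step 4. node 3  ⊔preds=4  new=⊤  old=2  +wl: 1
  step 5. node 4  ⊔preds=⊤  new=⊤  old=⊥  +wl: 
  step 6. node 0  ⊔preds=4  new=4  old=⊥  +wl: 3,4
  step 7. node 1  ⊔preds=⊤  new=⊤  old=1  +wl: 2
  step 8. node 3  ⊔preds=4  new=⊤  stable
  step 9. node 4  ⊔preds=⊤  new=⊤  stable
  step 10. node 2  ⊔preds=⊤  new=⊤  old=4  +wl: 0,3,4
  step 11. node 0  ⊔preds=⊤  new=⊤  old=4  +wl: 
  step 12. node 3  ⊔preds=⊤  new=⊤  stable
  step 13. node 4  ⊔preds=⊤  new=⊤  stable

Least fixpoint reached:
  node 0: ⊤
  node 1: ⊤
  node 2: ⊤
  node 3: ⊤
  node 4: ⊤

13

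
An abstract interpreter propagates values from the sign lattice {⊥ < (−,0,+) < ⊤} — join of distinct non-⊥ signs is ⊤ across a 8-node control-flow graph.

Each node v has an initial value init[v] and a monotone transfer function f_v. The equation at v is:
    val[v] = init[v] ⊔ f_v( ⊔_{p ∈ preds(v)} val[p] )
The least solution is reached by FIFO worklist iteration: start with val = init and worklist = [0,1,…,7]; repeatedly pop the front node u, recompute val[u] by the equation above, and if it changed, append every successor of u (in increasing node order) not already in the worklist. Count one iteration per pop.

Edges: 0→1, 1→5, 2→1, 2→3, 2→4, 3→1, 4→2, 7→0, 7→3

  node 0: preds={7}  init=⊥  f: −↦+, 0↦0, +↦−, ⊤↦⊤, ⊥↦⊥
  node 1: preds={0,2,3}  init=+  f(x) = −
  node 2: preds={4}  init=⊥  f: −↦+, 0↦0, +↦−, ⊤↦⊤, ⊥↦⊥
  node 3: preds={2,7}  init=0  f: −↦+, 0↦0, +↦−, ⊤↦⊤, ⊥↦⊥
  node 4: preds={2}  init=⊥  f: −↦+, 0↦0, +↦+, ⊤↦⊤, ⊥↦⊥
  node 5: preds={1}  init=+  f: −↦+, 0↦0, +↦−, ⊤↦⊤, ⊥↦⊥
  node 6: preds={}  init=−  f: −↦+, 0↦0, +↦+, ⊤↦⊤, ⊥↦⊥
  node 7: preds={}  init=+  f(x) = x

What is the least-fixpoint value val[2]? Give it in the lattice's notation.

Worklist (9 pops):
  #1 pop 0: in=+ → − (was ⊥); enqueue []
  #2 pop 1: in=⊤ → ⊤ (was +); enqueue []
  #3 pop 2: in=⊥ → ⊥ (no change)
  #4 pop 3: in=+ → ⊤ (was 0); enqueue [1]
  #5 pop 4: in=⊥ → ⊥ (no change)
  #6 pop 5: in=⊤ → ⊤ (was +); enqueue []
  #7 pop 6: in=⊥ → − (no change)
  #8 pop 7: in=⊥ → + (no change)
  #9 pop 1: in=⊤ → ⊤ (no change)

Fixpoint:
  val[0] = −
  val[1] = ⊤
  val[2] = ⊥
  val[3] = ⊤
  val[4] = ⊥
  val[5] = ⊤
  val[6] = −
  val[7] = +

⊥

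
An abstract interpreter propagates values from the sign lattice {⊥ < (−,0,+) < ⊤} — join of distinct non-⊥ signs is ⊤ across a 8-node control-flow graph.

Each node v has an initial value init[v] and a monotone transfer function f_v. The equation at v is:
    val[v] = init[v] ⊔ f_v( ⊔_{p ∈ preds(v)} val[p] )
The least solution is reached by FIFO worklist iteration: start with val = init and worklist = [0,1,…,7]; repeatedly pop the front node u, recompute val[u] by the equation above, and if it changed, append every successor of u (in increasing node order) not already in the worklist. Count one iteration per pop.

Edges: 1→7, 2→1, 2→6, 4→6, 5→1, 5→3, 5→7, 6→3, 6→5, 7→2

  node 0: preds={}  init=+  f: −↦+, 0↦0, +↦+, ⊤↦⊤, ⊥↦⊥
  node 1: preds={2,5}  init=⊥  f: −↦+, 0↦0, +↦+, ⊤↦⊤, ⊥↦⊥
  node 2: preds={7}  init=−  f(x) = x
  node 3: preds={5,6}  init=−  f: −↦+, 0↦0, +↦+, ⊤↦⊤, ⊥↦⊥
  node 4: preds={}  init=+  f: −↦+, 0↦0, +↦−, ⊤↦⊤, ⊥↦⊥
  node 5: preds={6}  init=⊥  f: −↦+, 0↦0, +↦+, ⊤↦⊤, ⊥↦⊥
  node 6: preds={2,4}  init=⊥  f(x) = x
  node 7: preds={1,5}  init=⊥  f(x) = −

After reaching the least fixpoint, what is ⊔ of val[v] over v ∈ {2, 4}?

⊤

Worklist (14 pops):
  #1 pop 0: in=⊥ → + (no change)
  #2 pop 1: in=− → + (was ⊥); enqueue []
  #3 pop 2: in=⊥ → − (no change)
  #4 pop 3: in=⊥ → − (no change)
  #5 pop 4: in=⊥ → + (no change)
  #6 pop 5: in=⊥ → ⊥ (no change)
  #7 pop 6: in=⊤ → ⊤ (was ⊥); enqueue [3,5]
  #8 pop 7: in=+ → − (was ⊥); enqueue [2]
  #9 pop 3: in=⊤ → ⊤ (was −); enqueue []
  #10 pop 5: in=⊤ → ⊤ (was ⊥); enqueue [1,3,7]
  #11 pop 2: in=− → − (no change)
  #12 pop 1: in=⊤ → ⊤ (was +); enqueue []
  #13 pop 3: in=⊤ → ⊤ (no change)
  #14 pop 7: in=⊤ → − (no change)

Fixpoint:
  val[0] = +
  val[1] = ⊤
  val[2] = −
  val[3] = ⊤
  val[4] = +
  val[5] = ⊤
  val[6] = ⊤
  val[7] = −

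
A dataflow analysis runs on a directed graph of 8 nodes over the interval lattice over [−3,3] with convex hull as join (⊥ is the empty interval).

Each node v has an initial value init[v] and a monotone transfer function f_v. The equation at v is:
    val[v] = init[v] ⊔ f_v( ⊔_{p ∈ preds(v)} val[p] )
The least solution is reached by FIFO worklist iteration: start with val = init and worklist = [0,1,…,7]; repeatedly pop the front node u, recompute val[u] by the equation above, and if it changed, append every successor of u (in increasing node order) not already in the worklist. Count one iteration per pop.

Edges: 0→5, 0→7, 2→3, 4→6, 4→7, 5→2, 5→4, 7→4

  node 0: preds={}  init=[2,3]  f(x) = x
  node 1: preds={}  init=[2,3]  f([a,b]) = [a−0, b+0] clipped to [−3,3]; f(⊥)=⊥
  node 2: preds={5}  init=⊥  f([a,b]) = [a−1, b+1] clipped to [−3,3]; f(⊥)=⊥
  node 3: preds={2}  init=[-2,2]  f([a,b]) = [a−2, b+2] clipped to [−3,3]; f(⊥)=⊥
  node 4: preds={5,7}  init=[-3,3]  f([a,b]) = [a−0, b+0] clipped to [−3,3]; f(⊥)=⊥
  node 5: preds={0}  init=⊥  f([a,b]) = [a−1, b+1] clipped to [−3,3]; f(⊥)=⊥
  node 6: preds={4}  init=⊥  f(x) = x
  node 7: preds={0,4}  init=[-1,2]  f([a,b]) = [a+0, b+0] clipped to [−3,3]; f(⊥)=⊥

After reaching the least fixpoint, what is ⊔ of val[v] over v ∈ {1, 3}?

[-2,3]

Iteration log — 11 steps:
  step 1. node 0  ⊔preds=⊥  new=[2,3]  stable
  step 2. node 1  ⊔preds=⊥  new=[2,3]  stable
  step 3. node 2  ⊔preds=⊥  new=⊥  stable
  step 4. node 3  ⊔preds=⊥  new=[-2,2]  stable
  step 5. node 4  ⊔preds=[-1,2]  new=[-3,3]  stable
  step 6. node 5  ⊔preds=[2,3]  new=[1,3]  old=⊥  +wl: 2,4
  step 7. node 6  ⊔preds=[-3,3]  new=[-3,3]  old=⊥  +wl: 
  step 8. node 7  ⊔preds=[-3,3]  new=[-3,3]  old=[-1,2]  +wl: 
  step 9. node 2  ⊔preds=[1,3]  new=[0,3]  old=⊥  +wl: 3
  step 10. node 4  ⊔preds=[-3,3]  new=[-3,3]  stable
  step 11. node 3  ⊔preds=[0,3]  new=[-2,3]  old=[-2,2]  +wl: 

Least fixpoint reached:
  node 0: [2,3]
  node 1: [2,3]
  node 2: [0,3]
  node 3: [-2,3]
  node 4: [-3,3]
  node 5: [1,3]
  node 6: [-3,3]
  node 7: [-3,3]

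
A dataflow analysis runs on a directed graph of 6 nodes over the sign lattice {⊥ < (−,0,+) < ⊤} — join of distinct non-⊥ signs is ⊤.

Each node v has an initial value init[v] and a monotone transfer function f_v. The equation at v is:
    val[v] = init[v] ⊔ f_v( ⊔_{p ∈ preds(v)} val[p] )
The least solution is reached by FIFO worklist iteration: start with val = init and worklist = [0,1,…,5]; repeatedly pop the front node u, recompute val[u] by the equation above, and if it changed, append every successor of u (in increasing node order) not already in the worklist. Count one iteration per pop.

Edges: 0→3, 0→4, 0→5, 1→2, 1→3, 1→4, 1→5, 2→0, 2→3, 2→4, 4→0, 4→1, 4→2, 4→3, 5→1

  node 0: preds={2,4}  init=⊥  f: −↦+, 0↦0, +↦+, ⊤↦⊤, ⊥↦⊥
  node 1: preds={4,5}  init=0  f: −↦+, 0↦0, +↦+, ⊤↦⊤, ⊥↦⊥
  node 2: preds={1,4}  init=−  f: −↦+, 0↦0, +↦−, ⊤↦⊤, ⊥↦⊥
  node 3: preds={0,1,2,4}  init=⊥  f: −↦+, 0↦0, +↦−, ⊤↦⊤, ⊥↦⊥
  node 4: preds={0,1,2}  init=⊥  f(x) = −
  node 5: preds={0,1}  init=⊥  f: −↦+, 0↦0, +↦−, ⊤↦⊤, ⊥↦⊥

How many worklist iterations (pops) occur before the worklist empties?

Iteration log — 12 steps:
  step 1. node 0  ⊔preds=−  new=+  old=⊥  +wl: 
  step 2. node 1  ⊔preds=⊥  new=0  stable
  step 3. node 2  ⊔preds=0  new=⊤  old=−  +wl: 0
  step 4. node 3  ⊔preds=⊤  new=⊤  old=⊥  +wl: 
  step 5. node 4  ⊔preds=⊤  new=−  old=⊥  +wl: 1,2,3
  step 6. node 5  ⊔preds=⊤  new=⊤  old=⊥  +wl: 
  step 7. node 0  ⊔preds=⊤  new=⊤  old=+  +wl: 4,5
  step 8. node 1  ⊔preds=⊤  new=⊤  old=0  +wl: 
  step 9. node 2  ⊔preds=⊤  new=⊤  stable
  step 10. node 3  ⊔preds=⊤  new=⊤  stable
  step 11. node 4  ⊔preds=⊤  new=−  stable
  step 12. node 5  ⊔preds=⊤  new=⊤  stable

Least fixpoint reached:
  node 0: ⊤
  node 1: ⊤
  node 2: ⊤
  node 3: ⊤
  node 4: −
  node 5: ⊤

12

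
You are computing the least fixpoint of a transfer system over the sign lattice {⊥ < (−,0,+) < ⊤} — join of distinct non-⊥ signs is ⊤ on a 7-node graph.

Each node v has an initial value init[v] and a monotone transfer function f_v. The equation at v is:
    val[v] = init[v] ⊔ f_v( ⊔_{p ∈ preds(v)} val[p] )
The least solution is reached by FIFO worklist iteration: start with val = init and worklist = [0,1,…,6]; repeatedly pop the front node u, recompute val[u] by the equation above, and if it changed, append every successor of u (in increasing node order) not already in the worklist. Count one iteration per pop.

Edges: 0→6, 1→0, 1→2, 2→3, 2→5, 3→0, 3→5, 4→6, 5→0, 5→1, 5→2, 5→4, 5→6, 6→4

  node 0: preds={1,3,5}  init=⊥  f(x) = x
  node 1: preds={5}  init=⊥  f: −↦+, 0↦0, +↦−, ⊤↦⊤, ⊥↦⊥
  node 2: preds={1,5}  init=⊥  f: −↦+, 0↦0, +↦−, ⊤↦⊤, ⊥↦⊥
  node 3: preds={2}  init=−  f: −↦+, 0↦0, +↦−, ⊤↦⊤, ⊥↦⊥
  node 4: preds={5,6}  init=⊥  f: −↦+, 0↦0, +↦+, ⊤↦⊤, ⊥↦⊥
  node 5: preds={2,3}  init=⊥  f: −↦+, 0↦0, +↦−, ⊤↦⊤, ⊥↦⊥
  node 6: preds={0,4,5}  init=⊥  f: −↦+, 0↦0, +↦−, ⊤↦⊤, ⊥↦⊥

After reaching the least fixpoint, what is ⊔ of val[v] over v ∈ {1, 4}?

Iteration log — 21 steps:
  step 1. node 0  ⊔preds=−  new=−  old=⊥  +wl: 
  step 2. node 1  ⊔preds=⊥  new=⊥  stable
  step 3. node 2  ⊔preds=⊥  new=⊥  stable
  step 4. node 3  ⊔preds=⊥  new=−  stable
  step 5. node 4  ⊔preds=⊥  new=⊥  stable
  step 6. node 5  ⊔preds=−  new=+  old=⊥  +wl: 0,1,2,4
  step 7. node 6  ⊔preds=⊤  new=⊤  old=⊥  +wl: 
  step 8. node 0  ⊔preds=⊤  new=⊤  old=−  +wl: 6
  step 9. node 1  ⊔preds=+  new=−  old=⊥  +wl: 0
  step 10. node 2  ⊔preds=⊤  new=⊤  old=⊥  +wl: 3,5
  step 11. node 4  ⊔preds=⊤  new=⊤  old=⊥  +wl: 
  step 12. node 6  ⊔preds=⊤  new=⊤  stable
  step 13. node 0  ⊔preds=⊤  new=⊤  stable
  step 14. node 3  ⊔preds=⊤  new=⊤  old=−  +wl: 0
  step 15. node 5  ⊔preds=⊤  new=⊤  old=+  +wl: 1,2,4,6
  step 16. node 0  ⊔preds=⊤  new=⊤  stable
  step 17. node 1  ⊔preds=⊤  new=⊤  old=−  +wl: 0
  step 18. node 2  ⊔preds=⊤  new=⊤  stable
  step 19. node 4  ⊔preds=⊤  new=⊤  stable
  step 20. node 6  ⊔preds=⊤  new=⊤  stable
  step 21. node 0  ⊔preds=⊤  new=⊤  stable

Least fixpoint reached:
  node 0: ⊤
  node 1: ⊤
  node 2: ⊤
  node 3: ⊤
  node 4: ⊤
  node 5: ⊤
  node 6: ⊤

⊤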